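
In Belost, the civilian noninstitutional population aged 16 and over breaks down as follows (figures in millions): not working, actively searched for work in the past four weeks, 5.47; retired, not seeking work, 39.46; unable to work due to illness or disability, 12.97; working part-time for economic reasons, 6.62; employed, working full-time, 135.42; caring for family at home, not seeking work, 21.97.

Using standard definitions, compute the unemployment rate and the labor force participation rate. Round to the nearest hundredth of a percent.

Unemployment rate ≈ 3.71%; labor force participation rate ≈ 66.47%.

Employed = 6.62 + 135.42 = 142.04 million (anyone who worked, including part-time for economic reasons, counts as employed).
Unemployed = 5.47 million.
Labor force = 142.04 + 5.47 = 147.51 million.
Not in labor force = 39.46 + 12.97 + 21.97 = 74.40 million (those not working and not actively searching are outside the labor force).
Civilian working-age population = 147.51 + 74.40 = 221.91 million.
Unemployment rate = 5.47 / 147.51 = 3.71%.
Labor force participation rate = 147.51 / 221.91 = 66.47%.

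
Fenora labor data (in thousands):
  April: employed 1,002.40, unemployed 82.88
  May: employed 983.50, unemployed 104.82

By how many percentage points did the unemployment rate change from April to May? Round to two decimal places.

April: labor force = 1,002.40 + 82.88 = 1,085.28; u = 82.88/1,085.28 = 7.64%.
May: labor force = 983.50 + 104.82 = 1,088.32; u = 104.82/1,088.32 = 9.63%.
Change = 9.63% − 7.64% = +1.99 pp.

The unemployment rate changed by +1.99 percentage points.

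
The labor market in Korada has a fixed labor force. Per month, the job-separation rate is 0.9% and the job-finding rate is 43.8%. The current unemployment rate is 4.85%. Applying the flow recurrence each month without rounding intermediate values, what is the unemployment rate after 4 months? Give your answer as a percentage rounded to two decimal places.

Unemployment rate after four months ≈ 2.28%.

With a fixed labor force, u_{t+1} = u_t + s·(1−u_t) − f·u_t = u_t·(1−s−f) + s.
Here 1−s−f = 0.553 and s = 0.009.
u_1 = 0.048500 × 0.553 + 0.009 = 0.035821.
u_2 = 0.035821 × 0.553 + 0.009 = 0.028809.
u_3 = 0.028809 × 0.553 + 0.009 = 0.024931.
u_4 = 0.024931 × 0.553 + 0.009 = 0.022787.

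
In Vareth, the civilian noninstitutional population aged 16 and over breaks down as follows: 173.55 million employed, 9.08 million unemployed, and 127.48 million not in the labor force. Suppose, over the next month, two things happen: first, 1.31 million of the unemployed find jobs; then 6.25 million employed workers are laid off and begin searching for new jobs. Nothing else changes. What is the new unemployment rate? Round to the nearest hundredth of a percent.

Initially, labor force = 173.55 + 9.08 = 182.63 million, so u = 9.08/182.63 = 4.97%.
After the first change, unemployed falls and employed rises by 1.31; labor force unchanged → E = 174.86, U = 7.77, labor force = 182.63 million.
After the second change, employed falls and unemployed rises by 6.25; labor force unchanged → E = 168.61, U = 14.02, labor force = 182.63 million.
New unemployment rate = 14.02 / 182.63 = 7.68%.

New unemployment rate ≈ 7.68%.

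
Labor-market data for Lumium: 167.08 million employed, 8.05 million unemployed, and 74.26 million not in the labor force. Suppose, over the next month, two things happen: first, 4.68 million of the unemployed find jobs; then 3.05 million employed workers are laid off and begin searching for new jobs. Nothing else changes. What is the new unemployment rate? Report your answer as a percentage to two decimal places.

New unemployment rate ≈ 3.67%.

Initially, labor force = 167.08 + 8.05 = 175.13 million, so u = 8.05/175.13 = 4.60%.
After the first change, unemployed falls and employed rises by 4.68; labor force unchanged → E = 171.76, U = 3.37, labor force = 175.13 million.
After the second change, employed falls and unemployed rises by 3.05; labor force unchanged → E = 168.71, U = 6.42, labor force = 175.13 million.
New unemployment rate = 6.42 / 175.13 = 3.67%.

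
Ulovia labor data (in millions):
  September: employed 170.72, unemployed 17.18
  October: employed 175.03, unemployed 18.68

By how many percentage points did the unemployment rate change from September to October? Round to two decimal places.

The unemployment rate changed by +0.50 percentage points.

September: labor force = 170.72 + 17.18 = 187.90; u = 17.18/187.90 = 9.14%.
October: labor force = 175.03 + 18.68 = 193.71; u = 18.68/193.71 = 9.64%.
Change = 9.64% − 9.14% = +0.50 pp.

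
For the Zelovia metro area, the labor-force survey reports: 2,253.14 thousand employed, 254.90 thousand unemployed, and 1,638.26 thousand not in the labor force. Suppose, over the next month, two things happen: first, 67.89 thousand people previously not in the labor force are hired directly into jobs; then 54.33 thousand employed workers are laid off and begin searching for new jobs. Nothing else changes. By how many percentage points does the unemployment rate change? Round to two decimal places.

The unemployment rate changes by +1.84 percentage points.

Initially, labor force = 2,253.14 + 254.90 = 2,508.04 thousand, so u = 254.90/2,508.04 = 10.16%.
After the first change, employed and labor force both rise by 67.89; unemployed unchanged → E = 2,321.03, U = 254.90, labor force = 2,575.93 thousand.
After the second change, employed falls and unemployed rises by 54.33; labor force unchanged → E = 2,266.70, U = 309.23, labor force = 2,575.93 thousand.
New unemployment rate = 309.23 / 2,575.93 = 12.00%.
Change = 12.00% − 10.16% = +1.84 percentage points.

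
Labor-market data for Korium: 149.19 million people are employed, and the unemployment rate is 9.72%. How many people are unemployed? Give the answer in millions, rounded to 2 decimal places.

Let U be the number unemployed. The labor force is E + U, and U/(E+U) = 0.0972.
So U = 0.0972 × 149.19 / (1 − 0.0972) = 14.5013 / 0.9028 ≈ 16.06 million.

About 16.06 million are unemployed.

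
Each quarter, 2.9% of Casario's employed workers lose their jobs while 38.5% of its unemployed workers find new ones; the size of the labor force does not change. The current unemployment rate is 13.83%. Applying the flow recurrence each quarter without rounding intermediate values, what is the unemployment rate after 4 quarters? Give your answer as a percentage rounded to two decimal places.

Unemployment rate after four quarters ≈ 7.81%.

With a fixed labor force, u_{t+1} = u_t + s·(1−u_t) − f·u_t = u_t·(1−s−f) + s.
Here 1−s−f = 0.586 and s = 0.029.
u_1 = 0.138300 × 0.586 + 0.029 = 0.110044.
u_2 = 0.110044 × 0.586 + 0.029 = 0.093486.
u_3 = 0.093486 × 0.586 + 0.029 = 0.083783.
u_4 = 0.083783 × 0.586 + 0.029 = 0.078097.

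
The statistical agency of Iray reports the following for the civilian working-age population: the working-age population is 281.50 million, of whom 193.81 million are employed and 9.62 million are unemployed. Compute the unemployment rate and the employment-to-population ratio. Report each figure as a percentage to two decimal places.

Unemployment rate ≈ 4.73%; employment-population ratio ≈ 68.85%.

Labor force = employed + unemployed = 193.81 + 9.62 = 203.43 million.
Unemployment rate = 9.62 / 203.43 = 4.73%.
Employment-population ratio = 193.81 / 281.50 = 68.85%.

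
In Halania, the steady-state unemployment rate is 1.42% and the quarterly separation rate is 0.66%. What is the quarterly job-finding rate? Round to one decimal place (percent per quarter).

From u* = s/(s+f): f = s·(1−u)/u.
f = 0.66 × (1 − 0.0142) / 0.0142 = 0.6506 / 0.0142 ≈ 45.8% per quarter.

Job-finding rate ≈ 45.8% per quarter.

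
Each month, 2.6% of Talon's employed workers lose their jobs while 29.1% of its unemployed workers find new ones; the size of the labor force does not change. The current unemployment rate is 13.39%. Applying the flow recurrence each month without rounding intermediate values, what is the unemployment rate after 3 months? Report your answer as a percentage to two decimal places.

Unemployment rate after three months ≈ 9.85%.

With a fixed labor force, u_{t+1} = u_t + s·(1−u_t) − f·u_t = u_t·(1−s−f) + s.
Here 1−s−f = 0.683 and s = 0.026.
u_1 = 0.133900 × 0.683 + 0.026 = 0.117454.
u_2 = 0.117454 × 0.683 + 0.026 = 0.106221.
u_3 = 0.106221 × 0.683 + 0.026 = 0.098549.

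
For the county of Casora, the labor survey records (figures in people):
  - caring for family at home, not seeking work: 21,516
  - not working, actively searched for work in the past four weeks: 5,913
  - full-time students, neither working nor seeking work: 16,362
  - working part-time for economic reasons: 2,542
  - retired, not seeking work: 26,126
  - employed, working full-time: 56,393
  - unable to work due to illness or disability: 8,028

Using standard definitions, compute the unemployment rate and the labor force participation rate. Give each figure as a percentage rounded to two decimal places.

Employed = 2,542 + 56,393 = 58,935 (anyone who worked, including part-time for economic reasons, counts as employed).
Unemployed = 5,913.
Labor force = 58,935 + 5,913 = 64,848.
Not in labor force = 21,516 + 16,362 + 26,126 + 8,028 = 72,032 (those not working and not actively searching are outside the labor force).
Civilian working-age population = 64,848 + 72,032 = 136,880.
Unemployment rate = 5,913 / 64,848 = 9.12%.
Labor force participation rate = 64,848 / 136,880 = 47.38%.

Unemployment rate ≈ 9.12%; labor force participation rate ≈ 47.38%.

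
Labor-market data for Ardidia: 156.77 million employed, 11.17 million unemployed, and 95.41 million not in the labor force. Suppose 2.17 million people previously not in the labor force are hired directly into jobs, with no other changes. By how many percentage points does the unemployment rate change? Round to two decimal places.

Initially, labor force = 156.77 + 11.17 = 167.94 million, so u = 11.17/167.94 = 6.65%.
After the change, employed and labor force both rise by 2.17; unemployed unchanged → E = 158.94, U = 11.17, labor force = 170.11 million.
New unemployment rate = 11.17 / 170.11 = 6.57%.
Change = 6.57% − 6.65% = −0.08 percentage points.

The unemployment rate changes by −0.08 percentage points.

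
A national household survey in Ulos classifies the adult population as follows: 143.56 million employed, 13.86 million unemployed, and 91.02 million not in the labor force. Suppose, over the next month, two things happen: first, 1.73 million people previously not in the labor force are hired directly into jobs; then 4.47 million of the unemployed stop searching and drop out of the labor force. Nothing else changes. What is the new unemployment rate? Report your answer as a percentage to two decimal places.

Initially, labor force = 143.56 + 13.86 = 157.42 million, so u = 13.86/157.42 = 8.80%.
After the first change, employed and labor force both rise by 1.73; unemployed unchanged → E = 145.29, U = 13.86, labor force = 159.15 million.
After the second change, unemployed and labor force both fall by 4.47 → E = 145.29, U = 9.39, labor force = 154.68 million.
New unemployment rate = 9.39 / 154.68 = 6.07%.

New unemployment rate ≈ 6.07%.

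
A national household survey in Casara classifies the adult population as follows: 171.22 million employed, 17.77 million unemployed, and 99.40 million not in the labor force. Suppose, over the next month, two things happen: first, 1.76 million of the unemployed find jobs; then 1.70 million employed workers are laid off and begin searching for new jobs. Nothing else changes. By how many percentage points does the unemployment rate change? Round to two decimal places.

The unemployment rate changes by −0.03 percentage points.

Initially, labor force = 171.22 + 17.77 = 188.99 million, so u = 17.77/188.99 = 9.40%.
After the first change, unemployed falls and employed rises by 1.76; labor force unchanged → E = 172.98, U = 16.01, labor force = 188.99 million.
After the second change, employed falls and unemployed rises by 1.70; labor force unchanged → E = 171.28, U = 17.71, labor force = 188.99 million.
New unemployment rate = 17.71 / 188.99 = 9.37%.
Change = 9.37% − 9.40% = −0.03 percentage points.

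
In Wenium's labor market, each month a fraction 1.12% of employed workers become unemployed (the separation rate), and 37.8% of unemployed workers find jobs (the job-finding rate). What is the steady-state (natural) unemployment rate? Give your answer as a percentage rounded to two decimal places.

Steady-state unemployment rate ≈ 2.88%.

At steady state the flows balance: s·E = f·U, so U/(E+U) = s/(s+f).
u* = 1.12 / (1.12 + 37.8) = 1.12 / 38.92 = 2.88%.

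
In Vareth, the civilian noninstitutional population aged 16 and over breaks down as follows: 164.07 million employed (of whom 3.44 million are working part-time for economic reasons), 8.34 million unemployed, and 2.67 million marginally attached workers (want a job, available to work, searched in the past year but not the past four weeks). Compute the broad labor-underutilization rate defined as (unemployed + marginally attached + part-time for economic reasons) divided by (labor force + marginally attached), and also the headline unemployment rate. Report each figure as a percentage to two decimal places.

Labor force = 164.07 + 8.34 = 172.41 million.
Numerator = 8.34 + 2.67 + 3.44 = 14.45 million.
Denominator = 172.41 + 2.67 = 175.08 million.
Broad rate = 14.45 / 175.08 = 8.25%.
Headline unemployment rate = 8.34 / 172.41 = 4.84%.

Broad underutilization rate ≈ 8.25%; headline unemployment rate ≈ 4.84%.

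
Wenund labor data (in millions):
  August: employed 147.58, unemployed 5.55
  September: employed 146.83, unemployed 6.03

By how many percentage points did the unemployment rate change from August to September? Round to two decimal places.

The unemployment rate changed by +0.32 percentage points.

August: labor force = 147.58 + 5.55 = 153.13; u = 5.55/153.13 = 3.62%.
September: labor force = 146.83 + 6.03 = 152.86; u = 6.03/152.86 = 3.94%.
Change = 3.94% − 3.62% = +0.32 pp.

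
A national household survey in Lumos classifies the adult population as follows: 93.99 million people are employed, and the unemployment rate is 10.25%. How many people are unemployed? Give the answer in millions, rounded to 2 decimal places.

Let U be the number unemployed. The labor force is E + U, and U/(E+U) = 0.1025.
So U = 0.1025 × 93.99 / (1 − 0.1025) = 9.6340 / 0.8975 ≈ 10.73 million.

About 10.73 million are unemployed.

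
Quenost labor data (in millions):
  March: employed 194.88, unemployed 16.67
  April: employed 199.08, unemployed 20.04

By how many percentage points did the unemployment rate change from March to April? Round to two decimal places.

The unemployment rate changed by +1.27 percentage points.

March: labor force = 194.88 + 16.67 = 211.55; u = 16.67/211.55 = 7.88%.
April: labor force = 199.08 + 20.04 = 219.12; u = 20.04/219.12 = 9.15%.
Change = 9.15% − 7.88% = +1.27 pp.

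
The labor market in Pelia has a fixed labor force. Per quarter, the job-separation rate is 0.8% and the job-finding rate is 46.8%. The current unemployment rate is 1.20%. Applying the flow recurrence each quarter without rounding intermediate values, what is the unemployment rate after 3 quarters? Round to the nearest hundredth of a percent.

Unemployment rate after three quarters ≈ 1.61%.

With a fixed labor force, u_{t+1} = u_t + s·(1−u_t) − f·u_t = u_t·(1−s−f) + s.
Here 1−s−f = 0.524 and s = 0.008.
u_1 = 0.012000 × 0.524 + 0.008 = 0.014288.
u_2 = 0.014288 × 0.524 + 0.008 = 0.015487.
u_3 = 0.015487 × 0.524 + 0.008 = 0.016115.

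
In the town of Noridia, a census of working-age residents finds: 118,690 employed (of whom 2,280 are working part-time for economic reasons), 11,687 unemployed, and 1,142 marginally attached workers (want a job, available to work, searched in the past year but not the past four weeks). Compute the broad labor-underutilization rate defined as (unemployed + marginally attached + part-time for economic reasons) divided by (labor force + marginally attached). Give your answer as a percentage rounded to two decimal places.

Broad underutilization rate ≈ 11.49%.

Labor force = 118,690 + 11,687 = 130,377.
Numerator = 11,687 + 1,142 + 2,280 = 15,109.
Denominator = 130,377 + 1,142 = 131,519.
Broad rate = 15,109 / 131,519 = 11.49%.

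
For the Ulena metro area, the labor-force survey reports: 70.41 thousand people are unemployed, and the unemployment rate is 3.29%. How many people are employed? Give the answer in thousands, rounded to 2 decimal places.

About 2,069.71 thousand are employed.

Labor force = U / u = 70.41 / 0.0329 ≈ 2,140.12 thousand.
Employed = labor force − unemployed = 2,140.12 − 70.41 = 2,069.71 thousand.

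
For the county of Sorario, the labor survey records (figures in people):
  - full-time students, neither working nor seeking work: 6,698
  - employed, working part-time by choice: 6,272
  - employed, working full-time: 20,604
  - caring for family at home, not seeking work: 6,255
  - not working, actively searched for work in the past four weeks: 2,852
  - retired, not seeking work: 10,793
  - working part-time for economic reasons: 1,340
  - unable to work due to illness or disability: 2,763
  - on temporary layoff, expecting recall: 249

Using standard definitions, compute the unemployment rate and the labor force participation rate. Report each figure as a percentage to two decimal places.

Unemployment rate ≈ 9.90%; labor force participation rate ≈ 54.16%.

Employed = 6,272 + 20,604 + 1,340 = 28,216 (anyone who worked, including part-time for economic reasons, counts as employed).
Unemployed = 2,852 + 249 = 3,101 (jobless and actively searching, or on temporary layoff).
Labor force = 28,216 + 3,101 = 31,317.
Not in labor force = 6,698 + 6,255 + 10,793 + 2,763 = 26,509 (those not working and not actively searching are outside the labor force).
Civilian working-age population = 31,317 + 26,509 = 57,826.
Unemployment rate = 3,101 / 31,317 = 9.90%.
Labor force participation rate = 31,317 / 57,826 = 54.16%.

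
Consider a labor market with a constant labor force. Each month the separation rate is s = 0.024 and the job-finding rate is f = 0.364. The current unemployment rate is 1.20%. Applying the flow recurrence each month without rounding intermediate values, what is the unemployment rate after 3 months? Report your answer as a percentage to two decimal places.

With a fixed labor force, u_{t+1} = u_t + s·(1−u_t) − f·u_t = u_t·(1−s−f) + s.
Here 1−s−f = 0.612 and s = 0.024.
u_1 = 0.012000 × 0.612 + 0.024 = 0.031344.
u_2 = 0.031344 × 0.612 + 0.024 = 0.043183.
u_3 = 0.043183 × 0.612 + 0.024 = 0.050428.

Unemployment rate after three months ≈ 5.04%.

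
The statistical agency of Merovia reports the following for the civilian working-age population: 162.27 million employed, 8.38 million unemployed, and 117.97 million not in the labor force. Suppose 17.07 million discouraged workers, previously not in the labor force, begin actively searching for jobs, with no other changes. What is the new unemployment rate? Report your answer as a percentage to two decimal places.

Initially, labor force = 162.27 + 8.38 = 170.65 million, so u = 8.38/170.65 = 4.91%.
After the change, unemployed and labor force both rise by 17.07 → E = 162.27, U = 25.45, labor force = 187.72 million.
New unemployment rate = 25.45 / 187.72 = 13.56%.

New unemployment rate ≈ 13.56%.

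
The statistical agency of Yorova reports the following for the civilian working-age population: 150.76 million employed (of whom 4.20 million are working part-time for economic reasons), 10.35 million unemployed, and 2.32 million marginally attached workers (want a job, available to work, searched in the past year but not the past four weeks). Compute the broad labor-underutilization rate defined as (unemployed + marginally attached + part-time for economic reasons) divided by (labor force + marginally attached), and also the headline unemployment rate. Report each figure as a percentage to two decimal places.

Broad underutilization rate ≈ 10.32%; headline unemployment rate ≈ 6.42%.

Labor force = 150.76 + 10.35 = 161.11 million.
Numerator = 10.35 + 2.32 + 4.20 = 16.87 million.
Denominator = 161.11 + 2.32 = 163.43 million.
Broad rate = 16.87 / 163.43 = 10.32%.
Headline unemployment rate = 10.35 / 161.11 = 6.42%.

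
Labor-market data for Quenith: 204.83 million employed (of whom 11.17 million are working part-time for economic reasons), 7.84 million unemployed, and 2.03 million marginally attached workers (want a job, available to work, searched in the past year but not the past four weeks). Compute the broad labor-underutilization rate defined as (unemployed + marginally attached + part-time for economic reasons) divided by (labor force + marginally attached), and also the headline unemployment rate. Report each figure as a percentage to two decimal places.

Labor force = 204.83 + 7.84 = 212.67 million.
Numerator = 7.84 + 2.03 + 11.17 = 21.04 million.
Denominator = 212.67 + 2.03 = 214.70 million.
Broad rate = 21.04 / 214.70 = 9.80%.
Headline unemployment rate = 7.84 / 212.67 = 3.69%.

Broad underutilization rate ≈ 9.80%; headline unemployment rate ≈ 3.69%.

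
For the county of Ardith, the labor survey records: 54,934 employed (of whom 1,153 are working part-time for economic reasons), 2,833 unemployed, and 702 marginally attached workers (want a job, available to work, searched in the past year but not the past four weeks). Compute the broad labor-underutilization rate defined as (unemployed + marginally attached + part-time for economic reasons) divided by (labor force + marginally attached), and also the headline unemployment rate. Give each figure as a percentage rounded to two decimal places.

Labor force = 54,934 + 2,833 = 57,767.
Numerator = 2,833 + 702 + 1,153 = 4,688.
Denominator = 57,767 + 702 = 58,469.
Broad rate = 4,688 / 58,469 = 8.02%.
Headline unemployment rate = 2,833 / 57,767 = 4.90%.

Broad underutilization rate ≈ 8.02%; headline unemployment rate ≈ 4.90%.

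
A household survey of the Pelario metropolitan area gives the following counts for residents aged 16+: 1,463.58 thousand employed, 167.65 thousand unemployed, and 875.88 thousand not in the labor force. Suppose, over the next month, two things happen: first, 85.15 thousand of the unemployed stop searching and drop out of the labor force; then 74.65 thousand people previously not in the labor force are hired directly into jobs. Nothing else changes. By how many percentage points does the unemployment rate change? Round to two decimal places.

Initially, labor force = 1,463.58 + 167.65 = 1,631.23 thousand, so u = 167.65/1,631.23 = 10.28%.
After the first change, unemployed and labor force both fall by 85.15 → E = 1,463.58, U = 82.50, labor force = 1,546.08 thousand.
After the second change, employed and labor force both rise by 74.65; unemployed unchanged → E = 1,538.23, U = 82.50, labor force = 1,620.73 thousand.
New unemployment rate = 82.50 / 1,620.73 = 5.09%.
Change = 5.09% − 10.28% = −5.19 percentage points.

The unemployment rate changes by −5.19 percentage points.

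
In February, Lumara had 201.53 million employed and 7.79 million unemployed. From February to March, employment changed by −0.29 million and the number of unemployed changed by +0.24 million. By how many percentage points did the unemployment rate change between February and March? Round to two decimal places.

The unemployment rate changed by +0.12 percentage points.

February: labor force = 201.53 + 7.79 = 209.32; u = 7.79/209.32 = 3.72%.
March: labor force = 201.24 + 8.03 = 209.27; u = 8.03/209.27 = 3.84%.
Change = 3.84% − 3.72% = +0.12 pp.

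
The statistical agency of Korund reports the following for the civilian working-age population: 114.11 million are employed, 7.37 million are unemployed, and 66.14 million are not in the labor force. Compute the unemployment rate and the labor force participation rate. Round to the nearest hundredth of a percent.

Labor force = employed + unemployed = 114.11 + 7.37 = 121.48 million.
Working-age population = 121.48 + 66.14 = 187.62 million.
Unemployment rate = 7.37 / 121.48 = 6.07%.
Labor force participation rate = 121.48 / 187.62 = 64.75%.

Unemployment rate ≈ 6.07%; labor force participation rate ≈ 64.75%.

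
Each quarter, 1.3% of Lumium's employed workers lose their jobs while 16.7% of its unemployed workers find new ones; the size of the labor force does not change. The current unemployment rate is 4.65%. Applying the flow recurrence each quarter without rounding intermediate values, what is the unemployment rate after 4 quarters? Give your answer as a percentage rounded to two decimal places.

Unemployment rate after four quarters ≈ 6.06%.

With a fixed labor force, u_{t+1} = u_t + s·(1−u_t) − f·u_t = u_t·(1−s−f) + s.
Here 1−s−f = 0.820 and s = 0.013.
u_1 = 0.046500 × 0.820 + 0.013 = 0.051130.
u_2 = 0.051130 × 0.820 + 0.013 = 0.054927.
u_3 = 0.054927 × 0.820 + 0.013 = 0.058040.
u_4 = 0.058040 × 0.820 + 0.013 = 0.060593.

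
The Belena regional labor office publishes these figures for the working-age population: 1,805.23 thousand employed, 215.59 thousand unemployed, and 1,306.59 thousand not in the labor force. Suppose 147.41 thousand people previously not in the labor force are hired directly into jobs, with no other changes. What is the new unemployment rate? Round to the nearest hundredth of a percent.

Initially, labor force = 1,805.23 + 215.59 = 2,020.82 thousand, so u = 215.59/2,020.82 = 10.67%.
After the change, employed and labor force both rise by 147.41; unemployed unchanged → E = 1,952.64, U = 215.59, labor force = 2,168.23 thousand.
New unemployment rate = 215.59 / 2,168.23 = 9.94%.

New unemployment rate ≈ 9.94%.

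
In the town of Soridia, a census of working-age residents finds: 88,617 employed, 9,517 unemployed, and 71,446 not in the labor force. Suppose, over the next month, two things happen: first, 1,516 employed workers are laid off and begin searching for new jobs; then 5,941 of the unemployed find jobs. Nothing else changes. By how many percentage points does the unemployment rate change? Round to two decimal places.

The unemployment rate changes by −4.51 percentage points.

Initially, labor force = 88,617 + 9,517 = 98,134, so u = 9,517/98,134 = 9.70%.
After the first change, employed falls and unemployed rises by 1,516; labor force unchanged → E = 87,101, U = 11,033, labor force = 98,134.
After the second change, unemployed falls and employed rises by 5,941; labor force unchanged → E = 93,042, U = 5,092, labor force = 98,134.
New unemployment rate = 5,092 / 98,134 = 5.19%.
Change = 5.19% − 9.70% = −4.51 percentage points.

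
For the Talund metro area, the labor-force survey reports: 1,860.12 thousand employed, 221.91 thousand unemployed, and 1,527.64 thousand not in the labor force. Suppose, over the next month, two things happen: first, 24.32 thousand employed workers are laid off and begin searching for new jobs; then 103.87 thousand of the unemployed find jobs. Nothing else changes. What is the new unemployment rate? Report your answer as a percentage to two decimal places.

Initially, labor force = 1,860.12 + 221.91 = 2,082.03 thousand, so u = 221.91/2,082.03 = 10.66%.
After the first change, employed falls and unemployed rises by 24.32; labor force unchanged → E = 1,835.80, U = 246.23, labor force = 2,082.03 thousand.
After the second change, unemployed falls and employed rises by 103.87; labor force unchanged → E = 1,939.67, U = 142.36, labor force = 2,082.03 thousand.
New unemployment rate = 142.36 / 2,082.03 = 6.84%.

New unemployment rate ≈ 6.84%.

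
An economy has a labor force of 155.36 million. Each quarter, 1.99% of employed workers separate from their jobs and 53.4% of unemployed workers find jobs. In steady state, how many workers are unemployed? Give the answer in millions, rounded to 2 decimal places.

Steady-state unemployment rate u* = s/(s+f) = 1.99/(1.99+53.4) = 0.035927.
Unemployed = u* × labor force = 0.035927 × 155.36 ≈ 5.58 million.

About 5.58 million are unemployed in steady state.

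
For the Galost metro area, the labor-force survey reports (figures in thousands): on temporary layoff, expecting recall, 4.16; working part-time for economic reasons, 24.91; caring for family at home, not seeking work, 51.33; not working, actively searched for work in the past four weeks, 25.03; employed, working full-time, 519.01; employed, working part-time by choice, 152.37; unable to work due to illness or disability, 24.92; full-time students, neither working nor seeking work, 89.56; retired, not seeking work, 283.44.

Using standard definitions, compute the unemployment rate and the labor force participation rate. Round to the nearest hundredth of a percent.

Employed = 24.91 + 519.01 + 152.37 = 696.29 thousand (anyone who worked, including part-time for economic reasons, counts as employed).
Unemployed = 4.16 + 25.03 = 29.19 thousand (jobless and actively searching, or on temporary layoff).
Labor force = 696.29 + 29.19 = 725.48 thousand.
Not in labor force = 51.33 + 24.92 + 89.56 + 283.44 = 449.25 thousand (those not working and not actively searching are outside the labor force).
Civilian working-age population = 725.48 + 449.25 = 1,174.73 thousand.
Unemployment rate = 29.19 / 725.48 = 4.02%.
Labor force participation rate = 725.48 / 1,174.73 = 61.76%.

Unemployment rate ≈ 4.02%; labor force participation rate ≈ 61.76%.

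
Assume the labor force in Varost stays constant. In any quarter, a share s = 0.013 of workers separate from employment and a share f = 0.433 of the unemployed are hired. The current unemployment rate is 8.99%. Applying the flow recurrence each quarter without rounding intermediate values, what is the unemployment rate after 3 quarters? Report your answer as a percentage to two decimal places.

Unemployment rate after three quarters ≈ 3.95%.

With a fixed labor force, u_{t+1} = u_t + s·(1−u_t) − f·u_t = u_t·(1−s−f) + s.
Here 1−s−f = 0.554 and s = 0.013.
u_1 = 0.089900 × 0.554 + 0.013 = 0.062805.
u_2 = 0.062805 × 0.554 + 0.013 = 0.047794.
u_3 = 0.047794 × 0.554 + 0.013 = 0.039478.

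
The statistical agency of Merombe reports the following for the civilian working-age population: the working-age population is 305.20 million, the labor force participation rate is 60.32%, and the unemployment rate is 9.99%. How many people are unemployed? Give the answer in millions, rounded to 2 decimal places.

Labor force = 0.6032 × 305.20 = 184.10 million.
Unemployed = 0.0999 × 184.10 ≈ 18.39 million.

About 18.39 million are unemployed.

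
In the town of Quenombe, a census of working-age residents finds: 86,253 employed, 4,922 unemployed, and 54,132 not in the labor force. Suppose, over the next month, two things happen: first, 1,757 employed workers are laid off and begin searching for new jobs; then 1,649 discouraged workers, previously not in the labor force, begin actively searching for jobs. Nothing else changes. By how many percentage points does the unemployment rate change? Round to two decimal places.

The unemployment rate changes by +3.57 percentage points.

Initially, labor force = 86,253 + 4,922 = 91,175, so u = 4,922/91,175 = 5.40%.
After the first change, employed falls and unemployed rises by 1,757; labor force unchanged → E = 84,496, U = 6,679, labor force = 91,175.
After the second change, unemployed and labor force both rise by 1,649 → E = 84,496, U = 8,328, labor force = 92,824.
New unemployment rate = 8,328 / 92,824 = 8.97%.
Change = 8.97% − 5.40% = +3.57 percentage points.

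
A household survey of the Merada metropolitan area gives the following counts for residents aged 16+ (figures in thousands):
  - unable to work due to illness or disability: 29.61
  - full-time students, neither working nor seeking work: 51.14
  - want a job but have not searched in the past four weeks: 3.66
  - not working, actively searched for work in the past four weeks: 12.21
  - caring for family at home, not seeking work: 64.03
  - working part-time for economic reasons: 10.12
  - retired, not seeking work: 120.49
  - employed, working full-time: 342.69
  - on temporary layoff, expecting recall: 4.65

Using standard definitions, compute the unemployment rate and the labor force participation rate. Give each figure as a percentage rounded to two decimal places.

Employed = 10.12 + 342.69 = 352.81 thousand (anyone who worked, including part-time for economic reasons, counts as employed).
Unemployed = 12.21 + 4.65 = 16.86 thousand (jobless and actively searching, or on temporary layoff).
Labor force = 352.81 + 16.86 = 369.67 thousand.
Not in labor force = 29.61 + 51.14 + 3.66 + 64.03 + 120.49 = 268.93 thousand (those not working and not actively searching are outside the labor force — including those who want a job but have given up searching).
Civilian working-age population = 369.67 + 268.93 = 638.60 thousand.
Unemployment rate = 16.86 / 369.67 = 4.56%.
Labor force participation rate = 369.67 / 638.60 = 57.89%.

Unemployment rate ≈ 4.56%; labor force participation rate ≈ 57.89%.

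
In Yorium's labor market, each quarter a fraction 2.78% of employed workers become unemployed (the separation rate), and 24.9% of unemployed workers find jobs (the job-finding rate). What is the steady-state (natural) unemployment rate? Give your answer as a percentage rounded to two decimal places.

Steady-state unemployment rate ≈ 10.04%.

At steady state the flows balance: s·E = f·U, so U/(E+U) = s/(s+f).
u* = 2.78 / (2.78 + 24.9) = 2.78 / 27.68 = 10.04%.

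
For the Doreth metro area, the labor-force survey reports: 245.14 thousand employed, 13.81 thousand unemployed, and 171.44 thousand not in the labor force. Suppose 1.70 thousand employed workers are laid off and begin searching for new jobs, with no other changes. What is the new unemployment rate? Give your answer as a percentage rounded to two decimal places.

New unemployment rate ≈ 5.99%.

Initially, labor force = 245.14 + 13.81 = 258.95 thousand, so u = 13.81/258.95 = 5.33%.
After the change, employed falls and unemployed rises by 1.70; labor force unchanged → E = 243.44, U = 15.51, labor force = 258.95 thousand.
New unemployment rate = 15.51 / 258.95 = 5.99%.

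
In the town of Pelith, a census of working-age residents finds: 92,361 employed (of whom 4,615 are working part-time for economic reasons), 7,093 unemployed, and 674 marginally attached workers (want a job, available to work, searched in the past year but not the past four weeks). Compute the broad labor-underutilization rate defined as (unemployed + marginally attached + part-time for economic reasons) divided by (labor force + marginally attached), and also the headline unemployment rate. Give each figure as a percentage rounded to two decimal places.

Labor force = 92,361 + 7,093 = 99,454.
Numerator = 7,093 + 674 + 4,615 = 12,382.
Denominator = 99,454 + 674 = 100,128.
Broad rate = 12,382 / 100,128 = 12.37%.
Headline unemployment rate = 7,093 / 99,454 = 7.13%.

Broad underutilization rate ≈ 12.37%; headline unemployment rate ≈ 7.13%.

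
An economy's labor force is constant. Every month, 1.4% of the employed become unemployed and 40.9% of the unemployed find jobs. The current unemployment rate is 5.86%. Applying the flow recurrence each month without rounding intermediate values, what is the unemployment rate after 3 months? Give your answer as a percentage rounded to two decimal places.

Unemployment rate after three months ≈ 3.80%.

With a fixed labor force, u_{t+1} = u_t + s·(1−u_t) − f·u_t = u_t·(1−s−f) + s.
Here 1−s−f = 0.577 and s = 0.014.
u_1 = 0.058600 × 0.577 + 0.014 = 0.047812.
u_2 = 0.047812 × 0.577 + 0.014 = 0.041588.
u_3 = 0.041588 × 0.577 + 0.014 = 0.037996.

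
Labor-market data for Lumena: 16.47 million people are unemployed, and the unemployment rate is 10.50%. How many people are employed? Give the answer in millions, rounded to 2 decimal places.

About 140.39 million are employed.

Labor force = U / u = 16.47 / 0.1050 ≈ 156.86 million.
Employed = labor force − unemployed = 156.86 − 16.47 = 140.39 million.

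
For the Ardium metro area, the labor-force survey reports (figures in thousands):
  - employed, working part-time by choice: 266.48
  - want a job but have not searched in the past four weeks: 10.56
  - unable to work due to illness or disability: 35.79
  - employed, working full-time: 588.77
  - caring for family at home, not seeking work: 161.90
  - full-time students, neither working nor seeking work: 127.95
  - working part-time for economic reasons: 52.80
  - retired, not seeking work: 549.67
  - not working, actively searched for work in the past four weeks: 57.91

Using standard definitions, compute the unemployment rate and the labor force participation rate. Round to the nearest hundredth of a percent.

Unemployment rate ≈ 6.00%; labor force participation rate ≈ 52.16%.

Employed = 266.48 + 588.77 + 52.80 = 908.05 thousand (anyone who worked, including part-time for economic reasons, counts as employed).
Unemployed = 57.91 thousand.
Labor force = 908.05 + 57.91 = 965.96 thousand.
Not in labor force = 10.56 + 35.79 + 161.90 + 127.95 + 549.67 = 885.87 thousand (those not working and not actively searching are outside the labor force — including those who want a job but have given up searching).
Civilian working-age population = 965.96 + 885.87 = 1,851.83 thousand.
Unemployment rate = 57.91 / 965.96 = 6.00%.
Labor force participation rate = 965.96 / 1,851.83 = 52.16%.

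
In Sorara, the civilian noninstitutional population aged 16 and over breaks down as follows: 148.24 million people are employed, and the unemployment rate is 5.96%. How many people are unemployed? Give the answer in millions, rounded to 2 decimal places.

Let U be the number unemployed. The labor force is E + U, and U/(E+U) = 0.0596.
So U = 0.0596 × 148.24 / (1 − 0.0596) = 8.8351 / 0.9404 ≈ 9.40 million.

About 9.40 million are unemployed.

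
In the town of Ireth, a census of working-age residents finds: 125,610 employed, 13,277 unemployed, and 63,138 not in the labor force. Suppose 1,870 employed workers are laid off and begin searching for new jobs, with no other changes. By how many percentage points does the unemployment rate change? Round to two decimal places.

Initially, labor force = 125,610 + 13,277 = 138,887, so u = 13,277/138,887 = 9.56%.
After the change, employed falls and unemployed rises by 1,870; labor force unchanged → E = 123,740, U = 15,147, labor force = 138,887.
New unemployment rate = 15,147 / 138,887 = 10.91%.
Change = 10.91% − 9.56% = +1.35 percentage points.

The unemployment rate changes by +1.35 percentage points.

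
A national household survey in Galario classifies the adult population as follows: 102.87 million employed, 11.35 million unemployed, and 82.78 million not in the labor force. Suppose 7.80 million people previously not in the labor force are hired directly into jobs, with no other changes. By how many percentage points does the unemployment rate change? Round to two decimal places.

The unemployment rate changes by −0.64 percentage points.

Initially, labor force = 102.87 + 11.35 = 114.22 million, so u = 11.35/114.22 = 9.94%.
After the change, employed and labor force both rise by 7.80; unemployed unchanged → E = 110.67, U = 11.35, labor force = 122.02 million.
New unemployment rate = 11.35 / 122.02 = 9.30%.
Change = 9.30% − 9.94% = −0.64 percentage points.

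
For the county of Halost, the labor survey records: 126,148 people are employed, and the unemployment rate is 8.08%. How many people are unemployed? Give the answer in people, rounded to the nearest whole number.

Let U be the number unemployed. The labor force is E + U, and U/(E+U) = 0.0808.
So U = 0.0808 × 126,148 / (1 − 0.0808) = 10192.76 / 0.9192 ≈ 11,089.

About 11,089 are unemployed.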